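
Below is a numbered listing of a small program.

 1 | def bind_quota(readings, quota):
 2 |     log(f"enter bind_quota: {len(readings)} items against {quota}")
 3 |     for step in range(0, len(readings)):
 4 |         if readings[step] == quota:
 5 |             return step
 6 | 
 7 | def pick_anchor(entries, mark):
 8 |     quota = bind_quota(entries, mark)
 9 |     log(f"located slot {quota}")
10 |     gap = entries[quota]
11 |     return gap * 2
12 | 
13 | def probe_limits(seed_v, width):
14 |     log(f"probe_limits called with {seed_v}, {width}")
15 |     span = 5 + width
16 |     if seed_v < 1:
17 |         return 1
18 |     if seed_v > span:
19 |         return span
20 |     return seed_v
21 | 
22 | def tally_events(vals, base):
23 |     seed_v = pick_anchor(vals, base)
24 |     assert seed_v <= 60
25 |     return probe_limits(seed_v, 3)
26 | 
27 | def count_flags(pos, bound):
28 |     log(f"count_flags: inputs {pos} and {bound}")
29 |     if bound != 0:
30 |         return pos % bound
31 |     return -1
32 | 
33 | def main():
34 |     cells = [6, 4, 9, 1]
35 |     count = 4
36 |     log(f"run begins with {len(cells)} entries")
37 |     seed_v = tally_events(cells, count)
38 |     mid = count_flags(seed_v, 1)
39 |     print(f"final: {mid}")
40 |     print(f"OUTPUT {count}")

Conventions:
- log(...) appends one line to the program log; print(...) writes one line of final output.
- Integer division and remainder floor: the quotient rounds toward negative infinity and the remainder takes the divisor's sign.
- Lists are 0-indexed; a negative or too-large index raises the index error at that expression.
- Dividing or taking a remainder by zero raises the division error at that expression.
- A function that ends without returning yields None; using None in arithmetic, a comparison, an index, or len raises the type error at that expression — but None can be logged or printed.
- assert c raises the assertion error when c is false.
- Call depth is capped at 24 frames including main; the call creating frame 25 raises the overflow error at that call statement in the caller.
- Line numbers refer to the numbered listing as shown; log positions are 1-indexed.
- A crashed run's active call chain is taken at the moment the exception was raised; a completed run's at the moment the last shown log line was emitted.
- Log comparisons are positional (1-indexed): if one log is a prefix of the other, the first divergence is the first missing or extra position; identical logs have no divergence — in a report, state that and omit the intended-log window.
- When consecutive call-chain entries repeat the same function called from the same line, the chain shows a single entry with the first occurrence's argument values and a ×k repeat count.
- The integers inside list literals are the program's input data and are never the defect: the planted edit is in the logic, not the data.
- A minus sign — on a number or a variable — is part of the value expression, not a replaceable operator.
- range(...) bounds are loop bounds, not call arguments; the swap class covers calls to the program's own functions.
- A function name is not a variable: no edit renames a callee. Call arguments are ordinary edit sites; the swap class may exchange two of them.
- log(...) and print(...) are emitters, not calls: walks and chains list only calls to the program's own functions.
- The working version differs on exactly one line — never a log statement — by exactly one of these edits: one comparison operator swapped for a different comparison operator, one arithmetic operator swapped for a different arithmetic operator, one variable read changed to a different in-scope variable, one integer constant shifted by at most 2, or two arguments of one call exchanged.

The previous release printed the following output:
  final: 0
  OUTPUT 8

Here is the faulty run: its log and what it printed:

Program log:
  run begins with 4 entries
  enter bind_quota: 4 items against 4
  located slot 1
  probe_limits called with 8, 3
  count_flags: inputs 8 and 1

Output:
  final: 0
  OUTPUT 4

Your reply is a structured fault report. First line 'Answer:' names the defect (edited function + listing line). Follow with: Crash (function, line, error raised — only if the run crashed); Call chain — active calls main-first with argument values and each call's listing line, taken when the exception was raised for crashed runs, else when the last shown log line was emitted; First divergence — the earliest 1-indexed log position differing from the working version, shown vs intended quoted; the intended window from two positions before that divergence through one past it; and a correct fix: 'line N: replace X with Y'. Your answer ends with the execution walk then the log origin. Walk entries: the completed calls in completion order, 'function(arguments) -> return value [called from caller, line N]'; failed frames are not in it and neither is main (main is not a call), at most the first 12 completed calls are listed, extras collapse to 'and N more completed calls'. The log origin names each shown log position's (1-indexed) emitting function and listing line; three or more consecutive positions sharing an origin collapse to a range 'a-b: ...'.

Answer: the defect is in main at line 40.
The tell: Log streams are identical — the defect surfaces only in the printed output.
Call chain: main -> count_flags(8, 1) (called at line 38).
First divergence: none (the log streams are identical).
Execution walk:
  bind_quota([6, 4, 9, 1], 4) -> 1  [called from pick_anchor, line 8]
  pick_anchor([6, 4, 9, 1], 4) -> 8  [called from tally_events, line 23]
  probe_limits(8, 3) -> 8  [called from tally_events, line 25]
  tally_events([6, 4, 9, 1], 4) -> 8  [called from main, line 37]
  count_flags(8, 1) -> 0  [called from main, line 38]
Log origin:
  1: logged in main at line 36
  2: logged in bind_quota at line 2
  3: logged in pick_anchor at line 9
  4: logged in probe_limits at line 14
  5: logged in count_flags at line 28
A correct fix: line 40: replace `count` with `seed_v`.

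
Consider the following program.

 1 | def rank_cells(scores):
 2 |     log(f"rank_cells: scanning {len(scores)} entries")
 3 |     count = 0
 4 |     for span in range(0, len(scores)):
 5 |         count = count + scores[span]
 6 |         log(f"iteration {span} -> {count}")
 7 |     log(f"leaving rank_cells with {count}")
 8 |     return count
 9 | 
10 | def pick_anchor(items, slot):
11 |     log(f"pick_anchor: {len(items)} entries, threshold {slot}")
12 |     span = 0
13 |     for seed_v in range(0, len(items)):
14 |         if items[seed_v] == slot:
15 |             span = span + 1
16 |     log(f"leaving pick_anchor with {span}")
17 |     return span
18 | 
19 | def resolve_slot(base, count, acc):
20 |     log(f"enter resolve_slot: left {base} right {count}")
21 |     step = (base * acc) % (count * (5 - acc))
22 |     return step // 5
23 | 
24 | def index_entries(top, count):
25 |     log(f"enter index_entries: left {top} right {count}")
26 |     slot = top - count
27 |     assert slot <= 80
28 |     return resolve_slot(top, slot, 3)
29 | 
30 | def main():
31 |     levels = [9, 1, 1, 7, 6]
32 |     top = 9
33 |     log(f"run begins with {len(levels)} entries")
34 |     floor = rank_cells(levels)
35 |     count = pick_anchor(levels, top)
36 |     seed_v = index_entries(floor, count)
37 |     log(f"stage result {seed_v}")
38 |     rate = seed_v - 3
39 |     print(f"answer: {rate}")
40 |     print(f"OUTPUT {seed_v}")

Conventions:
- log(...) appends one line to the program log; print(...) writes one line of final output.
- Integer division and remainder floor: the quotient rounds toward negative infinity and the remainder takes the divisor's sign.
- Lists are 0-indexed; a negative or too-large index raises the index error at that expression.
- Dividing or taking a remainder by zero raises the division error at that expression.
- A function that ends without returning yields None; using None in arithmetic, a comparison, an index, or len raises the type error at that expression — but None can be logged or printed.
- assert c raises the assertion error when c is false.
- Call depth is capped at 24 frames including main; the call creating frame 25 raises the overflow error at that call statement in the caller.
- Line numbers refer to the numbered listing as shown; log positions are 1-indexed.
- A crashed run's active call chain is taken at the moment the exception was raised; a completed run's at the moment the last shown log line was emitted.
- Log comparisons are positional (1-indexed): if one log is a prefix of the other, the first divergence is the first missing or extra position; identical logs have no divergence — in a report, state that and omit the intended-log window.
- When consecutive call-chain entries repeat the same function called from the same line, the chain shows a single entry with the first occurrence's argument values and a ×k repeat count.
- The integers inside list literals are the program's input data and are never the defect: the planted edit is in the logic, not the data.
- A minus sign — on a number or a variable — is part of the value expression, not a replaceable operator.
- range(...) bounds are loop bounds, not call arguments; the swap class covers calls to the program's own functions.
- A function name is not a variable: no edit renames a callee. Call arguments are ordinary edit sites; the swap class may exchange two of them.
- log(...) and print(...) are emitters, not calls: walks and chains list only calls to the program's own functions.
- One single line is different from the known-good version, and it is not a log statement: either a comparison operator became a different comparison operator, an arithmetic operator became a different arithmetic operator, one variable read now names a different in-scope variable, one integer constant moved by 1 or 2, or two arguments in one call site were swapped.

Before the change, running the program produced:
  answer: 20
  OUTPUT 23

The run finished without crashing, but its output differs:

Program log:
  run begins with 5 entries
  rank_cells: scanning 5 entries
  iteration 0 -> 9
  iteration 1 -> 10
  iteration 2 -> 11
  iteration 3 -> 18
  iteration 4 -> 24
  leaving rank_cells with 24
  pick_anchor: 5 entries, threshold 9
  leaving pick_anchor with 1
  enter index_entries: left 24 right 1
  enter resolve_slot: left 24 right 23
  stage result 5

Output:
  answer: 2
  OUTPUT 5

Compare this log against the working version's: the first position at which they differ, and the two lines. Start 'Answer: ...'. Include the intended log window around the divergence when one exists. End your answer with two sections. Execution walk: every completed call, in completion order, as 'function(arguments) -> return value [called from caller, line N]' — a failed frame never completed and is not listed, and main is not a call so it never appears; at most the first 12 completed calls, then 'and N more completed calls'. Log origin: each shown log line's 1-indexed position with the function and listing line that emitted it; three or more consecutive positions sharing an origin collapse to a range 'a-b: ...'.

Answer: position 13 — the shown line 'stage result 5' should read 'stage result 23'.
Intended log window:
  11: enter index_entries: left 24 right 1
  12: enter resolve_slot: left 24 right 23
  13: stage result 23
Execution walk:
  rank_cells([9, 1, 1, 7, 6]) -> 24  [called from main, line 34]
  pick_anchor([9, 1, 1, 7, 6], 9) -> 1  [called from main, line 35]
  resolve_slot(24, 23, 3) -> 5  [called from index_entries, line 28]
  index_entries(24, 1) -> 5  [called from main, line 36]
Log origin:
  1: emitted by main (line 33)
  2: emitted by rank_cells (line 2)
  3-7: emitted by rank_cells (line 6)
  8: emitted by rank_cells (line 7)
  9: emitted by pick_anchor (line 11)
  10: emitted by pick_anchor (line 16)
  11: emitted by index_entries (line 25)
  12: emitted by resolve_slot (line 20)
  13: emitted by main (line 37)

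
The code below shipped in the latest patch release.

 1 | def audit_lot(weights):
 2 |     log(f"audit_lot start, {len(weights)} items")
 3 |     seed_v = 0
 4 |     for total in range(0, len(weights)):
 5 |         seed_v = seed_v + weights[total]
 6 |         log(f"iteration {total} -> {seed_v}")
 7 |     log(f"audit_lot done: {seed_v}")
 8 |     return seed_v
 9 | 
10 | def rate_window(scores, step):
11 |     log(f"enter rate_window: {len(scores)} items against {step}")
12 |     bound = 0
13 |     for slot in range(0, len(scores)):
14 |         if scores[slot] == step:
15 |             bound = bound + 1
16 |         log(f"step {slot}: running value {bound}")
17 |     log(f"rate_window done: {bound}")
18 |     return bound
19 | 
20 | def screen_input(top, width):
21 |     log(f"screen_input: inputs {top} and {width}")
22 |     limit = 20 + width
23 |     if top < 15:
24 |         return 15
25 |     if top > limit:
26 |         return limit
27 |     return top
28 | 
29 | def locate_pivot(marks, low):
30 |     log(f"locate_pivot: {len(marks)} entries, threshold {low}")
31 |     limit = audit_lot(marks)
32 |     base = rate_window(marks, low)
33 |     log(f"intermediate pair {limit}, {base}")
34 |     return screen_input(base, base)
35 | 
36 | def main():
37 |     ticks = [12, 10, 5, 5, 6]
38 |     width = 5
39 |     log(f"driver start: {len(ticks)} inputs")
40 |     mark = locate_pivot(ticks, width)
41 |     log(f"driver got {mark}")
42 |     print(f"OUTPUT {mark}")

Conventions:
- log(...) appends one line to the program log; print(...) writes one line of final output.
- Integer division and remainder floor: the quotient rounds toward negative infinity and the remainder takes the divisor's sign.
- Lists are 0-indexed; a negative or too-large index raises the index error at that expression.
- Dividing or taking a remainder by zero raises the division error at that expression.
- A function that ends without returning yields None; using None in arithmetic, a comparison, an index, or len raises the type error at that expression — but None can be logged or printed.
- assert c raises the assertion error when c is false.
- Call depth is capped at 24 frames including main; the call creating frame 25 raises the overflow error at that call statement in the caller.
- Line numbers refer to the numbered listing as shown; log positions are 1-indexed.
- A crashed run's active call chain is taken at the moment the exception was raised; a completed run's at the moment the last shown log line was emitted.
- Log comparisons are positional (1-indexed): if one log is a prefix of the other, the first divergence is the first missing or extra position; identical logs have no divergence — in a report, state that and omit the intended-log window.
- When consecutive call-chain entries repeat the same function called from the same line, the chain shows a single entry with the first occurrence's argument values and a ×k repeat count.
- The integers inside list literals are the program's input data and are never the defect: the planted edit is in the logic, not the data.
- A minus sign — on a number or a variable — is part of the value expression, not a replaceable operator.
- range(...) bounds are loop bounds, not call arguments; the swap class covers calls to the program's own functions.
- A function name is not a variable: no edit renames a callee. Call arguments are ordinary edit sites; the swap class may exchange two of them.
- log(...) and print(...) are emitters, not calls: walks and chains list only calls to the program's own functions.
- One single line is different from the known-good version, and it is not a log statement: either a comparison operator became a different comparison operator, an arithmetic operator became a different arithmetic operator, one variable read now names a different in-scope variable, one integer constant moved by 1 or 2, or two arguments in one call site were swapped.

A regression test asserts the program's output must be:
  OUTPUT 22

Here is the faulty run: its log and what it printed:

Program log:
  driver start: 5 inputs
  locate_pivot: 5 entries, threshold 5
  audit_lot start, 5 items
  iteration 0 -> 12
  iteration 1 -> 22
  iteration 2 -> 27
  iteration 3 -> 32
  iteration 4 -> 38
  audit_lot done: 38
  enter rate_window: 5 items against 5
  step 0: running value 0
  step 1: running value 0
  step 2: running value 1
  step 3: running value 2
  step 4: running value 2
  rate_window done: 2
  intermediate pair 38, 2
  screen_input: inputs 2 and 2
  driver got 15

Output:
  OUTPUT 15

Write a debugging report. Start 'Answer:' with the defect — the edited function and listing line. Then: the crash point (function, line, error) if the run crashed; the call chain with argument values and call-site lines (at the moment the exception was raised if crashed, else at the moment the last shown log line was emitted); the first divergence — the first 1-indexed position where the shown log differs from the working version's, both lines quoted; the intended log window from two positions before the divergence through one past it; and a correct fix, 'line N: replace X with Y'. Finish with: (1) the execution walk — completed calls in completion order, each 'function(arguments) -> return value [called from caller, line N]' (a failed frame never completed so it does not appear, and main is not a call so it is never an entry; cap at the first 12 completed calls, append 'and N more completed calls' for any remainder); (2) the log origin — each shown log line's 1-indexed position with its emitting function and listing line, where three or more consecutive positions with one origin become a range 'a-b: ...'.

Answer: the defect is in locate_pivot at line 34.
Key fact: At log position 18 the runs split — shown 'screen_input: inputs 2 and 2', but the working version logs 'screen_input: inputs 38 and 2'.
Call chain: main.
First divergence: position 18 — shown 'screen_input: inputs 2 and 2', intended 'screen_input: inputs 38 and 2'.
Intended log window:
  16: rate_window done: 2
  17: intermediate pair 38, 2
  18: screen_input: inputs 38 and 2
  19: driver got 22
Execution walk:
  audit_lot([12, 10, 5, 5, 6]) -> 38  [called from locate_pivot, line 31]
  rate_window([12, 10, 5, 5, 6], 5) -> 2  [called from locate_pivot, line 32]
  screen_input(2, 2) -> 15  [called from locate_pivot, line 34]
  locate_pivot([12, 10, 5, 5, 6], 5) -> 15  [called from main, line 40]
Log origins:
  1 — main, line 39
  2 — locate_pivot, line 30
  3 — audit_lot, line 2
  4-8 — audit_lot, line 6
  9 — audit_lot, line 7
  10 — rate_window, line 11
  11-15 — rate_window, line 16
  16 — rate_window, line 17
  17 — locate_pivot, line 33
  18 — screen_input, line 21
  19 — main, line 41
A correct fix: line 34: replace `screen_input(base, base)` with `screen_input(limit, base)`.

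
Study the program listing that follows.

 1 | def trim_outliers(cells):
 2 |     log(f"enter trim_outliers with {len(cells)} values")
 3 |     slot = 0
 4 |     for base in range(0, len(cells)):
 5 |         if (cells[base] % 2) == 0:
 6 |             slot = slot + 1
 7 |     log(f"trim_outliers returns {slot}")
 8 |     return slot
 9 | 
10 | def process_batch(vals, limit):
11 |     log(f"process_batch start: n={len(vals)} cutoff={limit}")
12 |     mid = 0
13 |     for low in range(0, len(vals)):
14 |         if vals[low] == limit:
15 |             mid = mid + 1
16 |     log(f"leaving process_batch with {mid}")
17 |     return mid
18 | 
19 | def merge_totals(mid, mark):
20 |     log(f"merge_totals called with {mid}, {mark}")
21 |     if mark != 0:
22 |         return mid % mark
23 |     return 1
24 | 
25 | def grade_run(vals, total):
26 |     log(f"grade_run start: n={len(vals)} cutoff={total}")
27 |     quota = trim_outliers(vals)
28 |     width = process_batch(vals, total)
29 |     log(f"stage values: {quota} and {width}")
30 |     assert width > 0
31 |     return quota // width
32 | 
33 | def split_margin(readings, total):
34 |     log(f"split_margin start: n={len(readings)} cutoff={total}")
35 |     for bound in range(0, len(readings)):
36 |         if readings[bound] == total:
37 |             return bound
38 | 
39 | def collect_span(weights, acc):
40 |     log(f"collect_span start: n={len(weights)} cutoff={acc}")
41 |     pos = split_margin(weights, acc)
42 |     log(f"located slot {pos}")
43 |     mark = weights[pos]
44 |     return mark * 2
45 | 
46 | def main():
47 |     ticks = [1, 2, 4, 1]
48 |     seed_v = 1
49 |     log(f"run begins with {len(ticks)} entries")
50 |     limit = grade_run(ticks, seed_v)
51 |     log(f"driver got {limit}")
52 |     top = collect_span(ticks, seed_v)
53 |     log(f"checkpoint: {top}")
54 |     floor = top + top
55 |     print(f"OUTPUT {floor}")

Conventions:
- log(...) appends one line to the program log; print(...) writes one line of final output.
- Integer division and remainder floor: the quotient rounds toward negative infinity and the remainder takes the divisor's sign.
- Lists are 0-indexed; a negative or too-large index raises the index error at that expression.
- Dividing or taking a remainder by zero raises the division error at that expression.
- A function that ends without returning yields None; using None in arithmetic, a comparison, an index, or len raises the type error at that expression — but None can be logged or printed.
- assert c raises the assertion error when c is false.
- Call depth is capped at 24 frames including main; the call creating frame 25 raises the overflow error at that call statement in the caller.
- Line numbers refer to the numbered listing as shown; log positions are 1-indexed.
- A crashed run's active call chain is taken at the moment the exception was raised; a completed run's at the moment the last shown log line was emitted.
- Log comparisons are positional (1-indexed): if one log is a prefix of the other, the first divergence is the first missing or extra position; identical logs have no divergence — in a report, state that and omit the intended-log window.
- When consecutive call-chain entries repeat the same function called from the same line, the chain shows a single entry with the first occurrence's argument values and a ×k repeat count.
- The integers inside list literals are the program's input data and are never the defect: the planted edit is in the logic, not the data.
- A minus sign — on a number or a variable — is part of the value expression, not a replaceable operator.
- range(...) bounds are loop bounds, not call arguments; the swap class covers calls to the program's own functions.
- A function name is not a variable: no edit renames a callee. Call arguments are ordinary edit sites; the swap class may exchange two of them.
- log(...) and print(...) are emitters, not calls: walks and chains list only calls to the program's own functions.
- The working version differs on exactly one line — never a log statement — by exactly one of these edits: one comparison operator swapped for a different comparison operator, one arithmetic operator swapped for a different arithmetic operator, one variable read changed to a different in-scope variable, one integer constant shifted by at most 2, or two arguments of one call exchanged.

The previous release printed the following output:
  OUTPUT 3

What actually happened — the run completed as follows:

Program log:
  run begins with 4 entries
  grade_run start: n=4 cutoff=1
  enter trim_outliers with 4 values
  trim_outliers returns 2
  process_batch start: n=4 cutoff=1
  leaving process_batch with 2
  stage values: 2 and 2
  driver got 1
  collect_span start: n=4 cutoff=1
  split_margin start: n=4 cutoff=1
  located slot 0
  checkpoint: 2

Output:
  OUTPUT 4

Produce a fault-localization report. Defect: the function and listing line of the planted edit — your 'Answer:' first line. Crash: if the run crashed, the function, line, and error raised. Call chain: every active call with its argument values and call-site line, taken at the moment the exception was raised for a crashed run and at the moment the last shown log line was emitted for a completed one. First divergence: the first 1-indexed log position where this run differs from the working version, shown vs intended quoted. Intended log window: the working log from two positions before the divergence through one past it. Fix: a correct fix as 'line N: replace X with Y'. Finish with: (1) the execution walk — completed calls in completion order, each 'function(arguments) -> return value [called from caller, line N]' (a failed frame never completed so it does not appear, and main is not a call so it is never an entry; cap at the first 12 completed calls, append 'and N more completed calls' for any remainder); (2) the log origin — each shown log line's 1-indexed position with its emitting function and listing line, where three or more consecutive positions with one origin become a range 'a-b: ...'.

Answer: the defect is in main at line 54.
Core observation: Every logged value matches the working version; the printed result is what differs.
Call chain: main.
First divergence: none; the two logs match at every position.
Execution walk:
  trim_outliers([1, 2, 4, 1]) -> 2  [called from grade_run, line 27]
  process_batch([1, 2, 4, 1], 1) -> 2  [called from grade_run, line 28]
  grade_run([1, 2, 4, 1], 1) -> 1  [called from main, line 50]
  split_margin([1, 2, 4, 1], 1) -> 0  [called from collect_span, line 41]
  collect_span([1, 2, 4, 1], 1) -> 2  [called from main, line 52]
Log line origins:
  1 — main, line 49
  2 — grade_run, line 26
  3 — trim_outliers, line 2
  4 — trim_outliers, line 7
  5 — process_batch, line 11
  6 — process_batch, line 16
  7 — grade_run, line 29
  8 — main, line 51
  9 — collect_span, line 40
  10 — split_margin, line 34
  11 — collect_span, line 42
  12 — main, line 53
A correct fix: line 54: replace `top + top` with `limit + top`.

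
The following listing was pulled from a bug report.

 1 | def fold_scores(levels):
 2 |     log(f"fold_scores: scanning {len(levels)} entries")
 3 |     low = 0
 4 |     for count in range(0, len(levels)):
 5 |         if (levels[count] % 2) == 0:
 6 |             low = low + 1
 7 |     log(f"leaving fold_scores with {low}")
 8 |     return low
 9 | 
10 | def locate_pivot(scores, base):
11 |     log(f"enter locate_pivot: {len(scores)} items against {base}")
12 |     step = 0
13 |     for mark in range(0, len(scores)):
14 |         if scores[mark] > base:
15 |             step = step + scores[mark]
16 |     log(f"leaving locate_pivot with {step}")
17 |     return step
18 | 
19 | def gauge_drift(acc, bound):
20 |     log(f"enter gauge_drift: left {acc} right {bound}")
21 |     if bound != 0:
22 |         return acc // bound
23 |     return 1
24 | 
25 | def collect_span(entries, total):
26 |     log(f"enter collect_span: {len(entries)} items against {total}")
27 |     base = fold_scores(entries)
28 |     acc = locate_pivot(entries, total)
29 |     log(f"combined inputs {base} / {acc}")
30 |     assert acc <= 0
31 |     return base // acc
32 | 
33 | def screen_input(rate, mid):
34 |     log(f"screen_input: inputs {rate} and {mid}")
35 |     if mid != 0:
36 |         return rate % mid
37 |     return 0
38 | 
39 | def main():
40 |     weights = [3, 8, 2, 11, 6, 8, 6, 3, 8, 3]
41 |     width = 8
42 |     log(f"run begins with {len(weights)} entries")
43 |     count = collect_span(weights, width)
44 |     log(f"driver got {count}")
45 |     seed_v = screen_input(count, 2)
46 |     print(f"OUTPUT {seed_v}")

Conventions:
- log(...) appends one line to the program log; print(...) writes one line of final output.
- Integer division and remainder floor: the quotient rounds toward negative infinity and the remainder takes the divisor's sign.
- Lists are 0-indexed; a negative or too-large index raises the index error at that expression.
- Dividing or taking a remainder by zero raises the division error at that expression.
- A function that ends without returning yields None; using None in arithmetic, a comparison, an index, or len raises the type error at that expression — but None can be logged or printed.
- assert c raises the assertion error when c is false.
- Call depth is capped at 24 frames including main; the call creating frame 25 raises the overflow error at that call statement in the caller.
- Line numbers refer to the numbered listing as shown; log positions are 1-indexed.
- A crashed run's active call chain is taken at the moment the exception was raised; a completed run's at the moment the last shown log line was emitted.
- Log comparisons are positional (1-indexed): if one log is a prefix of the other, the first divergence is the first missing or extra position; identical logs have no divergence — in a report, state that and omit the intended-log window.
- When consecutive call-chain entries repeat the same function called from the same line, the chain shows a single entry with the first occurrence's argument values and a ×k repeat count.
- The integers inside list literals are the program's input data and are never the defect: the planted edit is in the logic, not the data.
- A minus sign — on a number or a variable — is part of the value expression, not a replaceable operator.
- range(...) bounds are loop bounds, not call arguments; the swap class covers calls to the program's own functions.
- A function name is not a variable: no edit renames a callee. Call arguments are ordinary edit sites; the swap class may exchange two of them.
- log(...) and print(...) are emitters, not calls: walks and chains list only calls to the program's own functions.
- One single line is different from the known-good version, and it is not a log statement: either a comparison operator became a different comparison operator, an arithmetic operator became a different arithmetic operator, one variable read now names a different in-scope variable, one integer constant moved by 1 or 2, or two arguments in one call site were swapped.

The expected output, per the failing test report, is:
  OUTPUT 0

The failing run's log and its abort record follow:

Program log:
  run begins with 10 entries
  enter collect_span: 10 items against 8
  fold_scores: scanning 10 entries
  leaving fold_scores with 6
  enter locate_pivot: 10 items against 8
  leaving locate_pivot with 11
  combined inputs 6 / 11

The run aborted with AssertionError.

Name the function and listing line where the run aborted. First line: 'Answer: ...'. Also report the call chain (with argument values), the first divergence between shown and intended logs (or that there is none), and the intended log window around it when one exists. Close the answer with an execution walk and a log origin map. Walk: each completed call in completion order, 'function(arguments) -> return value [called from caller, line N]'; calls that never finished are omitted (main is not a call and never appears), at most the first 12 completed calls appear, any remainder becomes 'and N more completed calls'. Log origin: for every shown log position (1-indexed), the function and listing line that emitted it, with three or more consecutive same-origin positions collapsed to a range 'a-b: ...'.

Answer: the error was raised in collect_span, line 30.
The tell: A complete run would log 'driver got 0' next, but this one stopped at 7 lines.
Call chain: main -> collect_span([3, 8, 2, 11, 6, 8, 6, 3, 8, 3], 8) (called at line 43).
First divergence: position 8 — the faulty run's log ends after 7 lines; the working version continues with 'driver got 0'.
Intended log window:
  6: leaving locate_pivot with 11
  7: combined inputs 6 / 11
  8: driver got 0
  9: screen_input: inputs 0 and 2
Execution walk:
  fold_scores([3, 8, 2, 11, 6, 8, 6, 3, 8, 3]) -> 6  [called from collect_span, line 27]
  locate_pivot([3, 8, 2, 11, 6, 8, 6, 3, 8, 3], 8) -> 11  [called from collect_span, line 28]
Origin of each log line:
  1 — main, line 42
  2 — collect_span, line 26
  3 — fold_scores, line 2
  4 — fold_scores, line 7
  5 — locate_pivot, line 11
  6 — locate_pivot, line 16
  7 — collect_span, line 29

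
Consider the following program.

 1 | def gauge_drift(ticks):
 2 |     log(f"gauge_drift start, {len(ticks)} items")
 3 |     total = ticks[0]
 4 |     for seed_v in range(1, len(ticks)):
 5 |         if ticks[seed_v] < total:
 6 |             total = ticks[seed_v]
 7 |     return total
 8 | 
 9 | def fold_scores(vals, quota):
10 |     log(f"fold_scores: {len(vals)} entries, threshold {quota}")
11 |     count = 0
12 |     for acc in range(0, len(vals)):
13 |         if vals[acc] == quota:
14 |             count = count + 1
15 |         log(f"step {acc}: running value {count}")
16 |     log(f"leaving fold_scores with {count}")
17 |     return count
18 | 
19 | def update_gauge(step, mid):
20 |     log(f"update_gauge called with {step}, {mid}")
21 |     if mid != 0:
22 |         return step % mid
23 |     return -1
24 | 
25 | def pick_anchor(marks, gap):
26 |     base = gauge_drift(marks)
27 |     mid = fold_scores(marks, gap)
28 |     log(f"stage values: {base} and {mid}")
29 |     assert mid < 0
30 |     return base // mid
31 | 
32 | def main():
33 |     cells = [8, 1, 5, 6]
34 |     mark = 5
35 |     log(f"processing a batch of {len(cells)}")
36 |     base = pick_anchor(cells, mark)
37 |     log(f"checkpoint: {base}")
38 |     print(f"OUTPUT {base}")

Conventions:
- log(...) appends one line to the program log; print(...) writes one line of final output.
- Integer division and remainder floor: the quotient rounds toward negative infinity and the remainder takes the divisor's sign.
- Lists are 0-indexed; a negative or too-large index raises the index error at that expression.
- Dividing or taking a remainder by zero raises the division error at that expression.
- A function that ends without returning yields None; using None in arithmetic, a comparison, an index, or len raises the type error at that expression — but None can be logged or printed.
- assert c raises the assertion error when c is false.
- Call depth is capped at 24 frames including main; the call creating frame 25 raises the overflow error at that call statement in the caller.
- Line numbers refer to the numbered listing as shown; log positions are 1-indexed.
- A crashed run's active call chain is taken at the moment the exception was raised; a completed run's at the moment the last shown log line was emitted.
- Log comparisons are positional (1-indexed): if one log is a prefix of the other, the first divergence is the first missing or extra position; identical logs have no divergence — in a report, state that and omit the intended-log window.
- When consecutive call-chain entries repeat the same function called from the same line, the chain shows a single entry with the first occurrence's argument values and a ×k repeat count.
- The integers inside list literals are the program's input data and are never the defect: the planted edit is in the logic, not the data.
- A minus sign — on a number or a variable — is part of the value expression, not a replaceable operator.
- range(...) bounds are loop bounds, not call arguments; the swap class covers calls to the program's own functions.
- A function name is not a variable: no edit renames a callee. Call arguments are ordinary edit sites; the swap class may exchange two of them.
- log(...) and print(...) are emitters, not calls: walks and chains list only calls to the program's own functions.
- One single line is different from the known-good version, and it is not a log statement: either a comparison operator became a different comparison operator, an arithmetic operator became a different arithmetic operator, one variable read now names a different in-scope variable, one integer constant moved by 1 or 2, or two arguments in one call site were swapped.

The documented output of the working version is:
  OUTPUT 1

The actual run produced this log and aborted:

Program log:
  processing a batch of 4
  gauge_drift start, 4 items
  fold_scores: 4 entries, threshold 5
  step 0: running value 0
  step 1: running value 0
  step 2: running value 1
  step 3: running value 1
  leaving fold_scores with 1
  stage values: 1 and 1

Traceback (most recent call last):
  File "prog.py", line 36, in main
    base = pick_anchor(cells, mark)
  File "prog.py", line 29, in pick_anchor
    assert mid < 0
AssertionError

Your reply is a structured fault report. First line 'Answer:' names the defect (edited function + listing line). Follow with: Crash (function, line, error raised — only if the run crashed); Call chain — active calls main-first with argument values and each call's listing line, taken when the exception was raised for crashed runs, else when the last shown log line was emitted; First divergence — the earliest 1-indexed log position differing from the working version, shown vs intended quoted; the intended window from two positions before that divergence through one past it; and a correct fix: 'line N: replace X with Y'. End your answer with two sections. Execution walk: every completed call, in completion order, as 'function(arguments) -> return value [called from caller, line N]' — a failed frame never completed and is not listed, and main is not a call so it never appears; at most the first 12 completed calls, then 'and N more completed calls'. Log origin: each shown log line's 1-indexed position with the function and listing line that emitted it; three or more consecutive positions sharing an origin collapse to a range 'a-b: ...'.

Answer: the defect is in pick_anchor at line 29.
Key fact: The faulty run's log stops after 9 lines; the working version's next line would be 'checkpoint: 1'.
Crash: pick_anchor, line 29, AssertionError.
Call chain: main -> pick_anchor([8, 1, 5, 6], 5) (called at line 36).
First divergence: position 10; the shown log stops at 9 lines while the working version next logs 'checkpoint: 1'.
Intended log window:
  8: leaving fold_scores with 1
  9: stage values: 1 and 1
  10: checkpoint: 1
Execution walk:
  gauge_drift([8, 1, 5, 6]) -> 1  [called from pick_anchor, line 26]
  fold_scores([8, 1, 5, 6], 5) -> 1  [called from pick_anchor, line 27]
Log origin:
  1 — main, line 35
  2 — gauge_drift, line 2
  3 — fold_scores, line 10
  4-7 — fold_scores, line 15
  8 — fold_scores, line 16
  9 — pick_anchor, line 28
A correct fix: line 29: replace `<` with `>`.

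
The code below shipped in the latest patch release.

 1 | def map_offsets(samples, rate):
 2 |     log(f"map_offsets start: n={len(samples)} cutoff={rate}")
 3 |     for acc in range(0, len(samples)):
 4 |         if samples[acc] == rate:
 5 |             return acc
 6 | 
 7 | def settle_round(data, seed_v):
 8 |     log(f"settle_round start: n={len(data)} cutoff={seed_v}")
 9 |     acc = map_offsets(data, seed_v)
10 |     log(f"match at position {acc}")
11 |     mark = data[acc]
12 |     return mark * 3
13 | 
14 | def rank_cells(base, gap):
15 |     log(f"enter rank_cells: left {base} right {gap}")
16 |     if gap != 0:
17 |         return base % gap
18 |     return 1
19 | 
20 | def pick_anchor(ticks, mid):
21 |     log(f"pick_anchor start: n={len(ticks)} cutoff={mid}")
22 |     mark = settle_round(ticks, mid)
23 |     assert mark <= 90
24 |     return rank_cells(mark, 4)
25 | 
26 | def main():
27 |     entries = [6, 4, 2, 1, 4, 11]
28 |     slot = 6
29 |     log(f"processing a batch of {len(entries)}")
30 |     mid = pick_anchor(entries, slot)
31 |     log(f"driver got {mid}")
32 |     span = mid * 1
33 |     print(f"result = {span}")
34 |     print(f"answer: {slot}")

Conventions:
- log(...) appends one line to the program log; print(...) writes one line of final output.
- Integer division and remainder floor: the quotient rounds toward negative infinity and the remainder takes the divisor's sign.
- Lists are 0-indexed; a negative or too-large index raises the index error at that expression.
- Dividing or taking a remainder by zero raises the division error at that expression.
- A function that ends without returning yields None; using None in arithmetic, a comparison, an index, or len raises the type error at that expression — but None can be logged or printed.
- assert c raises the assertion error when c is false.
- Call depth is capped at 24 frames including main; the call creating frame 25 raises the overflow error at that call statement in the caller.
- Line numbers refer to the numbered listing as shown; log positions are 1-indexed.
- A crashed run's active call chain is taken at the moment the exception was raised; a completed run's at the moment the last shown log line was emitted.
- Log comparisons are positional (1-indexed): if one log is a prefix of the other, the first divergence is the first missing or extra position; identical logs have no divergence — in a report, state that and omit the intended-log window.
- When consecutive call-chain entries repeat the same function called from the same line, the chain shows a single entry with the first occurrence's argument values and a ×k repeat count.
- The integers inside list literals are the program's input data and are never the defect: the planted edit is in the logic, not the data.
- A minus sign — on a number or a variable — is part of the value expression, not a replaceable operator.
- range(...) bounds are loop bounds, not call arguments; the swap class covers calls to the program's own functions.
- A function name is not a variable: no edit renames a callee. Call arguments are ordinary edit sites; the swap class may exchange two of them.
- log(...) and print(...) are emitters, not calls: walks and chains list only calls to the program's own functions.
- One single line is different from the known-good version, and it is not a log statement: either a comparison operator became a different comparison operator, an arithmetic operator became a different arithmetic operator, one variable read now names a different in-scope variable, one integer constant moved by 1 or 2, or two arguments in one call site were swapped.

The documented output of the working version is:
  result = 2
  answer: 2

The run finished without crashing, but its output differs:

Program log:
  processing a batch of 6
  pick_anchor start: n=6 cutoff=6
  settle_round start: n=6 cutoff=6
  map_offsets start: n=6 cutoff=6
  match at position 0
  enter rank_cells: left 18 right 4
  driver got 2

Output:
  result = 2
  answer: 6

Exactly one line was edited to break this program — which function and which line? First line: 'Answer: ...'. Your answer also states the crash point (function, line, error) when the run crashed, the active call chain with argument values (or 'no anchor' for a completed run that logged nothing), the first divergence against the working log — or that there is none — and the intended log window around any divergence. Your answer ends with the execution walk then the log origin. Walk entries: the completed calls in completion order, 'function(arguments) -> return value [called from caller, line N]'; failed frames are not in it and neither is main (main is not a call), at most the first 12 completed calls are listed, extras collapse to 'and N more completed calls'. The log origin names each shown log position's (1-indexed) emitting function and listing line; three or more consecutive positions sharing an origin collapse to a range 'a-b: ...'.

Answer: the defect is in main at line 34.
Key fact: No log line changed; the fault shows up purely in the output.
Call chain: main.
First divergence: none; the two logs match at every position.
Execution walk:
  map_offsets([6, 4, 2, 1, 4, 11], 6) -> 0  [called from settle_round, line 9]
  settle_round([6, 4, 2, 1, 4, 11], 6) -> 18  [called from pick_anchor, line 22]
  rank_cells(18, 4) -> 2  [called from pick_anchor, line 24]
  pick_anchor([6, 4, 2, 1, 4, 11], 6) -> 2  [called from main, line 30]
Log origins:
  1: logged in main at line 29
  2: logged in pick_anchor at line 21
  3: logged in settle_round at line 8
  4: logged in map_offsets at line 2
  5: logged in settle_round at line 10
  6: logged in rank_cells at line 15
  7: logged in main at line 31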